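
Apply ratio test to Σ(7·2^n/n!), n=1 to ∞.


aₙ = 7·2^n/n!
a_{n+1}/aₙ = 2^(n+1)/(n+1)! × n!/2^n  (constant 7 cancels)
= 2/(n+1)
L = lim(n→∞) 2/(n+1) = 0
L < 1 → series CONVERGES

Converges (ratio test: L = 0 < 1)


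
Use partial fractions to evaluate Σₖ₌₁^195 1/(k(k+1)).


1/(k(k+1)) = 1/k - 1/(k+1) (partial fractions)
Telescoping: Σ = 1 - 1/196 = 195/196

Sum = 195/196


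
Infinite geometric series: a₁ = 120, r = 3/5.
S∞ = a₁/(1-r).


S∞ = a₁/(1-r) = 120/(1 - 3/5)
= 120/(2/5)
= 300

S∞ = 300


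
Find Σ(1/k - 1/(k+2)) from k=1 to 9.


Telescoping with gap 2: two head and two tail terms survive.
= (1 + 1/2) - (1/10 + 1/11)
= 3/2 - 1/10 - 1/11 = 72/55

Sum = 72/55


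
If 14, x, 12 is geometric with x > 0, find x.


GM = √(14×12) = √168 = 12.9615

GM = 12.9615


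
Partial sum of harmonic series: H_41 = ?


H_41 = 1/1 + 1/2 + 1/3 + ... + 1/41
= 85691034670497533/19914562703599200
≈ 4.3029

H_41 = 85691034670497533/19914562703599200 ≈ 4.3029


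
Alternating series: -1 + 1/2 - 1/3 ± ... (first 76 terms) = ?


S = -1 + 1/2 - 1/3 + 1/4 - 1/5 + 1/6 - 1/7 + 1/8 ± ...
= -0.6866
(Full series converges to -ln(2) ≈ -0.6931)

S_76 = -0.6866


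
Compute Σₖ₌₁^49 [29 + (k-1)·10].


aₙ = 29 + (49-1)×10 = 509
Sₙ = n(a₁+aₙ)/2 = 49×(29+509)/2
= 49×538/2 = 13181

S_49 = 13181


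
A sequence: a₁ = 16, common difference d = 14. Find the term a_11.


aₙ = a₁ + (n-1)d
= 16 + (11-1)×14
= 16 + 140
= 156

a_11 = 156


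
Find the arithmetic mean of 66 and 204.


AM = (66 + 204)/2 = 270/2 = 135

AM = 135


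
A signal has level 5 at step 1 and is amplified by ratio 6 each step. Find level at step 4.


aₙ = a₁·r^(n-1)
= 5×6^3
= 5×216
= 1080

a_4 = 1080


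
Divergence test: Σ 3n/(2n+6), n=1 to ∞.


lim(n→∞) 3n/(2n+6) = 3/2 = 3/2  (divide numerator and denominator by n)
lim aₙ = 3/2 ≠ 0 → series DIVERGES

Diverges (lim aₙ = 3/2 ≠ 0)


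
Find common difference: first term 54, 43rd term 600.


d = (aₙ - a₁)/(n-1)
= (600 - 54)/(43-1)
= 546/42 = 13

d = 13


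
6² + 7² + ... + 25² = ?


Σₖ₌6^25 k² = Σₖ₌₁^25 k² − Σₖ₌₁^5 k²
= 25·26·51/6 − 5·6·11/6
= 5525 − 55 = 5470

Σk² = 5470


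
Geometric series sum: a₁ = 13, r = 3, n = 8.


Sₙ = 13×(3^8 - 1)/(3 - 1)
= 13×(6561 - 1)/2
= 13×6560/2
= 42640

S_8 = 42640


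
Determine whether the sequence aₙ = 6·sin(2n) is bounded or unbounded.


For all n, -1 ≤ sin(2n) ≤ 1, so -6 ≤ 6·sin(2n) ≤ 6
Lower bound: -6, Upper bound: 6
The sequence IS bounded

Bounded (-6 ≤ aₙ ≤ 6)


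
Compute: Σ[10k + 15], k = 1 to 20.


Σ(10k+15) = 10·Σk + 15·n
= 10·210 + 15·20
= 2100 + 300 = 2400

Σ = 2400


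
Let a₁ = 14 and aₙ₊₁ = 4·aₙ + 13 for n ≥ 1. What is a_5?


Computing step by step:
a_1 = 14
a_2 = 69
a_3 = 289
a_4 = 1169
a_5 = 4689


a_5 = 4689


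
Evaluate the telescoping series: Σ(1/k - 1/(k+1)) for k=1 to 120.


Telescoping: adjacent terms cancel.
= 1/1 - 1/121
= 1 - 1/121 = 120/121

Sum = 120/121


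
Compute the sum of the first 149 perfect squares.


n = 149
n(n+1)(2n+1)/6 = 149×150×299/6
= 6682650/6 = 1113775

Σk² = 1113775


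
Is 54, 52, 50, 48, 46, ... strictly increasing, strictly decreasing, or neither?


Differences: -2, -2, -2, -2
All differences < 0 → strictly DECREASING

Monotonically decreasing


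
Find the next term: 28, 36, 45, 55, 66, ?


Pattern: triangular numbers: n(n+1)/2
Terms: 28, 36, 45, 55, 66
Next term = 78

Next term = 78


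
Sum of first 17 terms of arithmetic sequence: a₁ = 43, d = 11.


aₙ = 43 + (17-1)×11 = 219
Sₙ = n(a₁+aₙ)/2 = 17×(43+219)/2
= 17×262/2 = 2227

S_17 = 2227


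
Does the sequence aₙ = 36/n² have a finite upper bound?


a₁ = 36, a₂ = 36/4, a₃ = 36/9, ...
0 < aₙ ≤ 36 for all n ≥ 1
The sequence IS bounded

Bounded (0 < aₙ ≤ 36)


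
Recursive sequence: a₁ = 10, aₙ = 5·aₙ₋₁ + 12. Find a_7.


Computing step by step:
a_1 = 10
a_2 = 62
a_3 = 322
a_4 = 1622
a_5 = 8122
a_6 = 40622
a_7 = 203122


a_7 = 203122


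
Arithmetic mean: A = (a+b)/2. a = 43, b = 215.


AM = (43 + 215)/2 = 258/2 = 129

AM = 129


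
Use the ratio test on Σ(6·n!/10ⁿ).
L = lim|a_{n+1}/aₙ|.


aₙ = 6·n!/10^n
a_{n+1}/aₙ = (n+1)!/10^(n+1) × 10^n/n!  (constant 6 cancels)
= (n+1)/10
L = lim(n→∞) (n+1)/10 = ∞
L > 1 → series DIVERGES

Diverges (ratio test: L = ∞ > 1)


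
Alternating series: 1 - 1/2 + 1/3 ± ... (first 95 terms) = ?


S = 1 - 1/2 + 1/3 - 1/4 + 1/5 - 1/6 + 1/7 - 1/8 ± ...
= 0.6984
(Full series converges to +ln(2) ≈ +0.6931)

S_95 = 0.6984


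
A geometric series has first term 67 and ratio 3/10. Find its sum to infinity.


S∞ = a₁/(1-r) = 67/(1 - 3/10)
= 67/(7/10)
= 670/7

S∞ = 670/7


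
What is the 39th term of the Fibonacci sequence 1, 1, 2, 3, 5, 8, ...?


Fibonacci sequence: 1, 1, 2, 3, 5, 8, 13, 21, 34, 55, 89, ...
F(39) = 63245986

F(39) = 63245986


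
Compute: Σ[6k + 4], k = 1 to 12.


Σ(6k+4) = 6·Σk + 4·n
= 6·78 + 4·12
= 468 + 48 = 516

Σ = 516


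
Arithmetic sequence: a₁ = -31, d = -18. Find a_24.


aₙ = a₁ + (n-1)d
= -31 + (24-1)×-18
= -31 - 414
= -445

a_24 = -445


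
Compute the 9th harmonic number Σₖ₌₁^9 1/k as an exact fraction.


H_9 = 1/1 + 1/2 + 1/3 + 1/4 + 1/5 + 1/6 + 1/7 + 1/8 + 1/9
= 7129/2520
≈ 2.829

H_9 = 7129/2520 ≈ 2.829


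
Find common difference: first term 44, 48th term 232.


d = (aₙ - a₁)/(n-1)
= (232 - 44)/(48-1)
= 188/47 = 4

d = 4


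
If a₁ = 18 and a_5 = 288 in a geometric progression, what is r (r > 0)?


r^(n-1) = aₙ/a₁
r^4 = 288/18 = 16
r = 16^(1/4)
= ±2; taking r > 0 gives r = 2

r = 2


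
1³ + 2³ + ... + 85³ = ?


n(n+1)/2 = 85×86/2 = 3655
Σk³ = 3655² = 13359025

Σk³ = 13359025


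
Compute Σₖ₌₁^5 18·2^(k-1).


Sₙ = 18×(2^5 - 1)/(2 - 1)
= 18×(32 - 1)/1
= 18×31/1
= 558

S_5 = 558


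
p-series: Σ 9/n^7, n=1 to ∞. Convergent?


p-series test: Σ c/n^p converges if p > 1, diverges if p ≤ 1 (constant c > 0 doesn't affect convergence).
p = 7
7 > 1 → CONVERGES

Converges (p = 7 > 1)


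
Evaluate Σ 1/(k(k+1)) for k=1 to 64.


1/(k(k+1)) = 1/k - 1/(k+1) (partial fractions)
Telescoping: Σ = 1 - 1/65 = 64/65

Sum = 64/65


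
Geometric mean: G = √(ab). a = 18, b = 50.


GM = √(18×50) = √900 = 30

GM = 30


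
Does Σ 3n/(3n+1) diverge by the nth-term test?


lim(n→∞) 3n/(3n+1) = 3/3 = 1  (divide numerator and denominator by n)
lim aₙ = 1 ≠ 0 → series DIVERGES

Diverges (lim aₙ = 1 ≠ 0)


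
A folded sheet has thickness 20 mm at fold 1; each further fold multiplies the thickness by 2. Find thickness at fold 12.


aₙ = a₁·r^(n-1)
= 20×2^11
= 20×2048
= 40960

a_12 = 40960


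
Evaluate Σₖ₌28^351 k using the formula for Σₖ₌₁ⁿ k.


Σₖ₌28^351 k = Σₖ₌₁^351 k − Σₖ₌₁^27 k
= 351·352/2 − 27·28/2
= 61776 − 378 = 61398

Σk = 61398


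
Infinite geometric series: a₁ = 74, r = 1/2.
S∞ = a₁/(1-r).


S∞ = a₁/(1-r) = 74/(1 - 1/2)
= 74/(1/2)
= 148

S∞ = 148


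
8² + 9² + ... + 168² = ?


Σₖ₌8^168 k² = Σₖ₌₁^168 k² − Σₖ₌₁^7 k²
= 168·169·337/6 − 7·8·15/6
= 1594684 − 140 = 1594544

Σk² = 1594544


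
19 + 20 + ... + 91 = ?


Σₖ₌19^91 k = Σₖ₌₁^91 k − Σₖ₌₁^18 k
= 91·92/2 − 18·19/2
= 4186 − 171 = 4015

Σk = 4015


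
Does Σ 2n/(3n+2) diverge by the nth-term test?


lim(n→∞) 2n/(3n+2) = 2/3 = 2/3  (divide numerator and denominator by n)
lim aₙ = 2/3 ≠ 0 → series DIVERGES

Diverges (lim aₙ = 2/3 ≠ 0)


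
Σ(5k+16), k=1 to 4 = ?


Σ(5k+16) = 5·Σk + 16·n
= 5·10 + 16·4
= 50 + 64 = 114

Σ = 114


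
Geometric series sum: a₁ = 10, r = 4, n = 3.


Sₙ = 10×(4^3 - 1)/(4 - 1)
= 10×(64 - 1)/3
= 10×63/3
= 210

S_3 = 210


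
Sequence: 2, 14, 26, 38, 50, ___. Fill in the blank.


Pattern: arithmetic (d=12)
Terms: 2, 14, 26, 38, 50
Next term = 62

Next term = 62


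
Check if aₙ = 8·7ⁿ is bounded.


aₙ = 8·7ⁿ → as n→∞, aₙ→∞ (since base 7 > 1)
No finite upper bound exists
The sequence is UNBOUNDED

Unbounded (aₙ → ∞ as n → ∞)


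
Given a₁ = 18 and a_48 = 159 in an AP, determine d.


d = (aₙ - a₁)/(n-1)
= (159 - 18)/(48-1)
= 141/47 = 3

d = 3


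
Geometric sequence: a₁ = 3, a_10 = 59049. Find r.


r^(n-1) = aₙ/a₁
r^9 = 59049/3 = 19683
r = 19683^(1/9)
= 3

r = 3


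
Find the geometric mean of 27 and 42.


GM = √(27×42) = √1134 = 33.6749

GM = 33.6749


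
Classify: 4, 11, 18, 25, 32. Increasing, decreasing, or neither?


Differences: 7, 7, 7, 7
All differences > 0 → strictly INCREASING

Monotonically increasing


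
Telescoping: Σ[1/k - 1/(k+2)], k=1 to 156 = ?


Telescoping with gap 2: two head and two tail terms survive.
= (1 + 1/2) - (1/157 + 1/158)
= 3/2 - 1/157 - 1/158 = 18447/12403

Sum = 18447/12403


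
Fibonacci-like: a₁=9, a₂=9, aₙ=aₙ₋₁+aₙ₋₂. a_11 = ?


Computing iteratively: 9, 9, 18, 27, 45, 72, 117, 189, 306, 495, 801
a_11 = 801

a_11 = 801


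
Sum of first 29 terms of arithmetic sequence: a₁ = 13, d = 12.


aₙ = 13 + (29-1)×12 = 349
Sₙ = n(a₁+aₙ)/2 = 29×(13+349)/2
= 29×362/2 = 5249

S_29 = 5249


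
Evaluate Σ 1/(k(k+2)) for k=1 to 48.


1/(k(k+2)) = (1/2)·(1/k - 1/(k+2)) (partial fractions)
Telescoping: Σ = (1/2)·(1 + 1/2 - 1/49 - 1/50) = 894/1225

Sum = 894/1225


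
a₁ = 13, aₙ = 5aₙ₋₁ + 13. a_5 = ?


Computing step by step:
a_1 = 13
a_2 = 78
a_3 = 403
a_4 = 2028
a_5 = 10153


a_5 = 10153


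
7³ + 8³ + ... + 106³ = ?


Σₖ₌7^106 k³ = [106·107/2]² − [6·7/2]²
= 32160241 − 441 = 32159800

Σk³ = 32159800


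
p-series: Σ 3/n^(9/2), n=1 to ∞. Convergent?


p-series test: Σ c/n^p converges if p > 1, diverges if p ≤ 1 (constant c > 0 doesn't affect convergence).
p = 9/2
9/2 > 1 → CONVERGES

Converges (p = 9/2 > 1)


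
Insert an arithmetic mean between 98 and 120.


AM = (98 + 120)/2 = 218/2 = 109

AM = 109


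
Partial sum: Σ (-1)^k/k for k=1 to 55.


S = -1 + 1/2 - 1/3 + 1/4 - 1/5 + 1/6 - 1/7 + 1/8 ± ...
= -0.7022
(Full series converges to -ln(2) ≈ -0.6931)

S_55 = -0.7022


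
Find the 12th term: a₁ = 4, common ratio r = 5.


aₙ = a₁·r^(n-1)
= 4×5^11
= 4×48828125
= 195312500

a_12 = 195312500


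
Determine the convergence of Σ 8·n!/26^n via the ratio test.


aₙ = 8·n!/26^n
a_{n+1}/aₙ = (n+1)!/26^(n+1) × 26^n/n!  (constant 8 cancels)
= (n+1)/26
L = lim(n→∞) (n+1)/26 = ∞
L > 1 → series DIVERGES

Diverges (ratio test: L = ∞ > 1)


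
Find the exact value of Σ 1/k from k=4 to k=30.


Σₖ₌4^30 1/k = 1/4 + 1/5 + 1/6 + ... + 1/30
= 5034685298347/2329089562800
≈ 2.1617

Sum = 5034685298347/2329089562800 ≈ 2.1617


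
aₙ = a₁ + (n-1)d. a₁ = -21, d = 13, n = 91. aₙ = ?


aₙ = a₁ + (n-1)d
= -21 + (91-1)×13
= -21 + 1170
= 1149

a_91 = 1149


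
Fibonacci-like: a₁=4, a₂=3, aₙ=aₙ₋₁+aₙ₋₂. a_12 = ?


Computing iteratively: 4, 3, 7, 10, 17, 27, 44, 71, 115, 186, 301, 487
a_12 = 487

a_12 = 487


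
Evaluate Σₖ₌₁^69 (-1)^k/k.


S = -1 + 1/2 - 1/3 + 1/4 - 1/5 + 1/6 - 1/7 + 1/8 ± ...
= -0.7003
(Full series converges to -ln(2) ≈ -0.6931)

S_69 = -0.7003


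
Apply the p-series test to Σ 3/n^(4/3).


p-series test: Σ c/n^p converges if p > 1, diverges if p ≤ 1 (constant c > 0 doesn't affect convergence).
p = 4/3
4/3 > 1 → CONVERGES

Converges (p = 4/3 > 1)


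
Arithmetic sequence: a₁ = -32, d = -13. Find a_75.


aₙ = a₁ + (n-1)d
= -32 + (75-1)×-13
= -32 - 962
= -994

a_75 = -994


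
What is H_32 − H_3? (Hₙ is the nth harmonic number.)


Σₖ₌4^32 1/k = 1/4 + 1/5 + 1/6 + ... + 1/32
= 321321278651039/144403552893600
≈ 2.2252

Sum = 321321278651039/144403552893600 ≈ 2.2252


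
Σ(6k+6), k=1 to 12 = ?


Σ(6k+6) = 6·Σk + 6·n
= 6·78 + 6·12
= 468 + 72 = 540

Σ = 540


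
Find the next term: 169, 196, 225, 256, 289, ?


Pattern: perfect squares: n²
Terms: 169, 196, 225, 256, 289
Next term = 324

Next term = 324


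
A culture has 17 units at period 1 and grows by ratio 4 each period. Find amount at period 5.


aₙ = a₁·r^(n-1)
= 17×4^4
= 17×256
= 4352

a_5 = 4352


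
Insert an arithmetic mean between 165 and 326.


AM = (165 + 326)/2 = 491/2 = 245.5

AM = 245.5


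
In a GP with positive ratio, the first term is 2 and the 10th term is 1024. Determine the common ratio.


r^(n-1) = aₙ/a₁
r^9 = 1024/2 = 512
r = 512^(1/9)
= 2

r = 2


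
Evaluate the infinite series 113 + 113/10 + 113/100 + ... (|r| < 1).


S∞ = a₁/(1-r) = 113/(1 - 1/10)
= 113/(9/10)
= 1130/9

S∞ = 1130/9


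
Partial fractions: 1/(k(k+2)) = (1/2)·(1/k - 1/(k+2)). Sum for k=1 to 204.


1/(k(k+2)) = (1/2)·(1/k - 1/(k+2)) (partial fractions)
Telescoping: Σ = (1/2)·(1 + 1/2 - 1/205 - 1/206) = 31467/42230

Sum = 31467/42230


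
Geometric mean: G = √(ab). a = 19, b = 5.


GM = √(19×5) = √95 = 9.7468

GM = 9.7468


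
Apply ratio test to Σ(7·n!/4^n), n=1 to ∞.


aₙ = 7·n!/4^n
a_{n+1}/aₙ = (n+1)!/4^(n+1) × 4^n/n!  (constant 7 cancels)
= (n+1)/4
L = lim(n→∞) (n+1)/4 = ∞
L > 1 → series DIVERGES

Diverges (ratio test: L = ∞ > 1)


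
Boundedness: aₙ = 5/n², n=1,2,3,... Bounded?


a₁ = 5, a₂ = 5/4, a₃ = 5/9, ...
0 < aₙ ≤ 5 for all n ≥ 1
The sequence IS bounded

Bounded (0 < aₙ ≤ 5)


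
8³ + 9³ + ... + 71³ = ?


Σₖ₌8^71 k³ = [71·72/2]² − [7·8/2]²
= 6533136 − 784 = 6532352

Σk³ = 6532352


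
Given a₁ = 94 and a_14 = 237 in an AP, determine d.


d = (aₙ - a₁)/(n-1)
= (237 - 94)/(14-1)
= 143/13 = 11

d = 11


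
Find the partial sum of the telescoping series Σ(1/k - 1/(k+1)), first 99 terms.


Telescoping: adjacent terms cancel.
= 1/1 - 1/100
= 1 - 1/100 = 99/100

Sum = 99/100


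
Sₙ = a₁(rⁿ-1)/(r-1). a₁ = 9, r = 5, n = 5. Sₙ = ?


Sₙ = 9×(5^5 - 1)/(5 - 1)
= 9×(3125 - 1)/4
= 9×3124/4
= 7029

S_5 = 7029


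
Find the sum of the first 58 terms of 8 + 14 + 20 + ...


aₙ = 8 + (58-1)×6 = 350
Sₙ = n(a₁+aₙ)/2 = 58×(8+350)/2
= 58×358/2 = 10382

S_58 = 10382


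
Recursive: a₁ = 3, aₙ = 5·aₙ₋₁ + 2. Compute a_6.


Computing step by step:
a_1 = 3
a_2 = 17
a_3 = 87
a_4 = 437
a_5 = 2187
a_6 = 10937


a_6 = 10937


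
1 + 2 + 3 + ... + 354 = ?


n(n+1)/2 = 354×355/2 = 125670/2 = 62835

Σk = 62835


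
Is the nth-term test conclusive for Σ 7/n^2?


lim(n→∞) 7/n^2 = 0
lim aₙ = 0 → nth-term test is INCONCLUSIVE
(Need other tests; this is actually a convergent p-series with p=2 > 1)

Inconclusive (lim aₙ = 0; need another test)


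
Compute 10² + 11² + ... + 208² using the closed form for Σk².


Σₖ₌10^208 k² = Σₖ₌₁^208 k² − Σₖ₌₁^9 k²
= 208·209·417/6 − 9·10·19/6
= 3021304 − 285 = 3021019

Σk² = 3021019


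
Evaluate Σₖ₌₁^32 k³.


n(n+1)/2 = 32×33/2 = 528
Σk³ = 528² = 278784

Σk³ = 278784


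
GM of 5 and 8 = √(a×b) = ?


GM = √(5×8) = √40 = 6.3246

GM = 6.3246


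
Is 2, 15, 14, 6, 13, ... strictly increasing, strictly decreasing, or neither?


Differences: 13, -1, -8, 7
Difference at position 1 is +13 (> 0) but position 2 is -1 (< 0) — sequence both rises and falls
→ NOT monotonic

Not monotonic


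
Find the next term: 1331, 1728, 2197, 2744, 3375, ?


Pattern: perfect cubes: n³
Terms: 1331, 1728, 2197, 2744, 3375
Next term = 4096

Next term = 4096


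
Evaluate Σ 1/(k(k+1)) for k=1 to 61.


1/(k(k+1)) = 1/k - 1/(k+1) (partial fractions)
Telescoping: Σ = 1 - 1/62 = 61/62

Sum = 61/62


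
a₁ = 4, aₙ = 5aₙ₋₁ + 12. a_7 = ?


Computing step by step:
a_1 = 4
a_2 = 32
a_3 = 172
a_4 = 872
a_5 = 4372
a_6 = 21872
a_7 = 109372


a_7 = 109372


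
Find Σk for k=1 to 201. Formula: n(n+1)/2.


n(n+1)/2 = 201×202/2 = 40602/2 = 20301

Σk = 20301


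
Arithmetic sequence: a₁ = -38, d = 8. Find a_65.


aₙ = a₁ + (n-1)d
= -38 + (65-1)×8
= -38 + 512
= 474

a_65 = 474


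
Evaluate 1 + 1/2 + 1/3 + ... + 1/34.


H_34 = 1/1 + 1/2 + 1/3 + ... + 1/34
= 54062195834749/13127595717600
≈ 4.1182

H_34 = 54062195834749/13127595717600 ≈ 4.1182


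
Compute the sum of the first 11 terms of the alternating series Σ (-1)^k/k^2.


S = -1 + 1/4 - 1/9 + 1/16 - 1/25 + 1/36 - 1/49 + 1/64 ± ...
= -0.8262
(Full series converges to -π²/12 ≈ -0.8225)

S_11 = -0.8262


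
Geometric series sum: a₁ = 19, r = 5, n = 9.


Sₙ = 19×(5^9 - 1)/(5 - 1)
= 19×(1953125 - 1)/4
= 19×1953124/4
= 9277339

S_9 = 9277339


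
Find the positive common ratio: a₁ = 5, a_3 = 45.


r^(n-1) = aₙ/a₁
r^2 = 45/5 = 9
r = 9^(1/2)
= ±3; taking r > 0 gives r = 3

r = 3


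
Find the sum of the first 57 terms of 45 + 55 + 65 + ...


aₙ = 45 + (57-1)×10 = 605
Sₙ = n(a₁+aₙ)/2 = 57×(45+605)/2
= 57×650/2 = 18525

S_57 = 18525


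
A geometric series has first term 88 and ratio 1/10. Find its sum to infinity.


S∞ = a₁/(1-r) = 88/(1 - 1/10)
= 88/(9/10)
= 880/9

S∞ = 880/9


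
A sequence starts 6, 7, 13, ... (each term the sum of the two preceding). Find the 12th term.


Computing iteratively: 6, 7, 13, 20, 33, 53, 86, 139, 225, 364, 589, 953
a_12 = 953

a_12 = 953


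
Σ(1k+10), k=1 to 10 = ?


Σ(1k+10) = 1·Σk + 10·n
= 1·55 + 10·10
= 55 + 100 = 155

Σ = 155


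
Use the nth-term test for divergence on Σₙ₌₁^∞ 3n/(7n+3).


lim(n→∞) 3n/(7n+3) = 3/7 = 3/7  (divide numerator and denominator by n)
lim aₙ = 3/7 ≠ 0 → series DIVERGES

Diverges (lim aₙ = 3/7 ≠ 0)


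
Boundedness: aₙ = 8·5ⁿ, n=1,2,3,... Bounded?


aₙ = 8·5ⁿ → as n→∞, aₙ→∞ (since base 5 > 1)
No finite upper bound exists
The sequence is UNBOUNDED

Unbounded (aₙ → ∞ as n → ∞)


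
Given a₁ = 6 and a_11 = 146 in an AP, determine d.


d = (aₙ - a₁)/(n-1)
= (146 - 6)/(11-1)
= 140/10 = 14

d = 14


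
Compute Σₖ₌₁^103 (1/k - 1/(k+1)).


Telescoping: adjacent terms cancel.
= 1/1 - 1/104
= 1 - 1/104 = 103/104

Sum = 103/104


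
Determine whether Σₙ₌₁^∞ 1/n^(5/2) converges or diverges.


p-series test: Σ c/n^p converges if p > 1, diverges if p ≤ 1 (constant c > 0 doesn't affect convergence).
p = 5/2
5/2 > 1 → CONVERGES

Converges (p = 5/2 > 1)


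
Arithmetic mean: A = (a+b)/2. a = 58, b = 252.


AM = (58 + 252)/2 = 310/2 = 155

AM = 155


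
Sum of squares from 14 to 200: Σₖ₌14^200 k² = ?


Σₖ₌14^200 k² = Σₖ₌₁^200 k² − Σₖ₌₁^13 k²
= 200·201·401/6 − 13·14·27/6
= 2686700 − 819 = 2685881

Σk² = 2685881


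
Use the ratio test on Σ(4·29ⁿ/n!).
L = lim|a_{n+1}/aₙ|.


aₙ = 4·29^n/n!
a_{n+1}/aₙ = 29^(n+1)/(n+1)! × n!/29^n  (constant 4 cancels)
= 29/(n+1)
L = lim(n→∞) 29/(n+1) = 0
L < 1 → series CONVERGES

Converges (ratio test: L = 0 < 1)


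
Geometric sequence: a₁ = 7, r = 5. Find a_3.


aₙ = a₁·r^(n-1)
= 7×5^2
= 7×25
= 175

a_3 = 175


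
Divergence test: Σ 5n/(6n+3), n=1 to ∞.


lim(n→∞) 5n/(6n+3) = 5/6 = 5/6  (divide numerator and denominator by n)
lim aₙ = 5/6 ≠ 0 → series DIVERGES

Diverges (lim aₙ = 5/6 ≠ 0)


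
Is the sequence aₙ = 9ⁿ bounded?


aₙ = 9ⁿ → as n→∞, aₙ→∞ (since base 9 > 1)
No finite upper bound exists
The sequence is UNBOUNDED

Unbounded (aₙ → ∞ as n → ∞)


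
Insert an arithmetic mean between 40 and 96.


AM = (40 + 96)/2 = 136/2 = 68

AM = 68


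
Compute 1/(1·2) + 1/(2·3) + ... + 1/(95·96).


1/(k(k+1)) = 1/k - 1/(k+1) (partial fractions)
Telescoping: Σ = 1 - 1/96 = 95/96

Sum = 95/96


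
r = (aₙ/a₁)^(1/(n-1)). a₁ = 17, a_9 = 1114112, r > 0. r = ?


r^(n-1) = aₙ/a₁
r^8 = 1114112/17 = 65536
r = 65536^(1/8)
= ±4; taking r > 0 gives r = 4

r = 4


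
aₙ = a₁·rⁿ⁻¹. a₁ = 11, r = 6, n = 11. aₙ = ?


aₙ = a₁·r^(n-1)
= 11×6^10
= 11×60466176
= 665127936

a_11 = 665127936


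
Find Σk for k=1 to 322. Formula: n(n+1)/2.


n(n+1)/2 = 322×323/2 = 104006/2 = 52003

Σk = 52003


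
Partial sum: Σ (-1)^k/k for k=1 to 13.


S = -1 + 1/2 - 1/3 + 1/4 - 1/5 + 1/6 - 1/7 + 1/8 ± ...
= -0.7301
(Full series converges to -ln(2) ≈ -0.6931)

S_13 = -0.7301


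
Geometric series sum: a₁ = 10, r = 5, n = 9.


Sₙ = 10×(5^9 - 1)/(5 - 1)
= 10×(1953125 - 1)/4
= 10×1953124/4
= 4882810

S_9 = 4882810


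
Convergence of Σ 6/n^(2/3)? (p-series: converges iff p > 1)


p-series test: Σ c/n^p converges if p > 1, diverges if p ≤ 1 (constant c > 0 doesn't affect convergence).
p = 2/3
2/3 ≤ 1 → DIVERGES

Diverges (p = 2/3 ≤ 1)


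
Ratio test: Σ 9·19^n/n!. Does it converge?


aₙ = 9·19^n/n!
a_{n+1}/aₙ = 19^(n+1)/(n+1)! × n!/19^n  (constant 9 cancels)
= 19/(n+1)
L = lim(n→∞) 19/(n+1) = 0
L < 1 → series CONVERGES

Converges (ratio test: L = 0 < 1)


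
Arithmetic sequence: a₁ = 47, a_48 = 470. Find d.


d = (aₙ - a₁)/(n-1)
= (470 - 47)/(48-1)
= 423/47 = 9

d = 9


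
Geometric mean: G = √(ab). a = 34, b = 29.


GM = √(34×29) = √986 = 31.4006

GM = 31.4006


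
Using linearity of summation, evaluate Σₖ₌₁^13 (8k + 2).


Σ(8k+2) = 8·Σk + 2·n
= 8·91 + 2·13
= 728 + 26 = 754

Σ = 754


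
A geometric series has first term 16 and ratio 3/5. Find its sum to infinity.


S∞ = a₁/(1-r) = 16/(1 - 3/5)
= 16/(2/5)
= 40

S∞ = 40


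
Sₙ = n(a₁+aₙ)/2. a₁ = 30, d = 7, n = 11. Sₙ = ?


aₙ = 30 + (11-1)×7 = 100
Sₙ = n(a₁+aₙ)/2 = 11×(30+100)/2
= 11×130/2 = 715

S_11 = 715


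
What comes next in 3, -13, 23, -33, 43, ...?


Pattern: alternating sign, magnitude arithmetic (d=10)
Terms: 3, -13, 23, -33, 43
Next term = -53

Next term = -53


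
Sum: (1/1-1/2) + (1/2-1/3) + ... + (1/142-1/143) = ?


Telescoping: adjacent terms cancel.
= 1/1 - 1/143
= 1 - 1/143 = 142/143

Sum = 142/143


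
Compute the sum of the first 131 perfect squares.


n = 131
n(n+1)(2n+1)/6 = 131×132×263/6
= 4547796/6 = 757966

Σk² = 757966


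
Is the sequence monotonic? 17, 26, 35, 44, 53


Differences: 9, 9, 9, 9
All differences > 0 → strictly INCREASING

Monotonically increasing


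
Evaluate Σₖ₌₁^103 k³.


n(n+1)/2 = 103×104/2 = 5356
Σk³ = 5356² = 28686736

Σk³ = 28686736


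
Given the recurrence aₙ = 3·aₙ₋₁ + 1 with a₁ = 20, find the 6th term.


Computing step by step:
a_1 = 20
a_2 = 61
a_3 = 184
a_4 = 553
a_5 = 1660
a_6 = 4981


a_6 = 4981


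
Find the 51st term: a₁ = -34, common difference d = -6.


aₙ = a₁ + (n-1)d
= -34 + (51-1)×-6
= -34 - 300
= -334

a_51 = -334


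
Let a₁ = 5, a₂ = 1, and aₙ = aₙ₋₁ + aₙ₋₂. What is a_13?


Computing iteratively: 5, 1, 6, 7, 13, 20, 33, 53, 86, 139, 225, 364, ...
a_13 = 589

a_13 = 589


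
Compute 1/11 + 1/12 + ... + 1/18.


Σₖ₌11^18 1/k = 1/11 + 1/12 + 1/13 + 1/14 + 1/15 + 1/16 + 1/17 + 1/18
= 6936481/12252240
≈ 0.5661

Sum = 6936481/12252240 ≈ 0.5661


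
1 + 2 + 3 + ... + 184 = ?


n(n+1)/2 = 184×185/2 = 34040/2 = 17020

Σk = 17020


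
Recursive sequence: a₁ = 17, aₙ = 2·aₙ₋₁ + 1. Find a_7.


Computing step by step:
a_1 = 17
a_2 = 35
a_3 = 71
a_4 = 143
a_5 = 287
a_6 = 575
a_7 = 1151


a_7 = 1151


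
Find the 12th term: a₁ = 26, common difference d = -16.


aₙ = a₁ + (n-1)d
= 26 + (12-1)×-16
= 26 - 176
= -150

a_12 = -150


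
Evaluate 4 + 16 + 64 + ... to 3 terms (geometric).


Sₙ = 4×(4^3 - 1)/(4 - 1)
= 4×(64 - 1)/3
= 4×63/3
= 84

S_3 = 84


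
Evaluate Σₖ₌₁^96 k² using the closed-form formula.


n = 96
n(n+1)(2n+1)/6 = 96×97×193/6
= 1797216/6 = 299536

Σk² = 299536


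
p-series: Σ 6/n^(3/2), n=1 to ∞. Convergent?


p-series test: Σ c/n^p converges if p > 1, diverges if p ≤ 1 (constant c > 0 doesn't affect convergence).
p = 3/2
3/2 > 1 → CONVERGES

Converges (p = 3/2 > 1)


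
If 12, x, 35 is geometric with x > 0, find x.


GM = √(12×35) = √420 = 20.4939

GM = 20.4939


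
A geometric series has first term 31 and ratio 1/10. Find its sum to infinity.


S∞ = a₁/(1-r) = 31/(1 - 1/10)
= 31/(9/10)
= 310/9

S∞ = 310/9


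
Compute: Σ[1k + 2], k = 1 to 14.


Σ(1k+2) = 1·Σk + 2·n
= 1·105 + 2·14
= 105 + 28 = 133

Σ = 133


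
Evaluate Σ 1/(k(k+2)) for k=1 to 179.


1/(k(k+2)) = (1/2)·(1/k - 1/(k+2)) (partial fractions)
Telescoping: Σ = (1/2)·(1 + 1/2 - 1/180 - 1/181) = 48509/65160

Sum = 48509/65160


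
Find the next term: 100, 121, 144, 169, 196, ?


Pattern: perfect squares: n²
Terms: 100, 121, 144, 169, 196
Next term = 225

Next term = 225


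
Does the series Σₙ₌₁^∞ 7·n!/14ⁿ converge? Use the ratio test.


aₙ = 7·n!/14^n
a_{n+1}/aₙ = (n+1)!/14^(n+1) × 14^n/n!  (constant 7 cancels)
= (n+1)/14
L = lim(n→∞) (n+1)/14 = ∞
L > 1 → series DIVERGES

Diverges (ratio test: L = ∞ > 1)


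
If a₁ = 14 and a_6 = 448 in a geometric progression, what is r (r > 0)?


r^(n-1) = aₙ/a₁
r^5 = 448/14 = 32
r = 32^(1/5)
= 2

r = 2


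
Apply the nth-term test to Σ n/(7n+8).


lim(n→∞) n/(7n+8) = 1/7 = 1/7  (divide numerator and denominator by n)
lim aₙ = 1/7 ≠ 0 → series DIVERGES

Diverges (lim aₙ = 1/7 ≠ 0)


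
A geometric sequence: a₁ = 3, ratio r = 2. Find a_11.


aₙ = a₁·r^(n-1)
= 3×2^10
= 3×1024
= 3072

a_11 = 3072


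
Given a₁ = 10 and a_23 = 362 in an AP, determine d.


d = (aₙ - a₁)/(n-1)
= (362 - 10)/(23-1)
= 352/22 = 16

d = 16


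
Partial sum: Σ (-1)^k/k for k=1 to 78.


S = -1 + 1/2 - 1/3 + 1/4 - 1/5 + 1/6 - 1/7 + 1/8 ± ...
= -0.6868
(Full series converges to -ln(2) ≈ -0.6931)

S_78 = -0.6868


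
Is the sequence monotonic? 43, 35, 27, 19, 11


Differences: -8, -8, -8, -8
All differences < 0 → strictly DECREASING

Monotonically decreasing


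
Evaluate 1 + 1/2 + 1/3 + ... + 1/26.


H_26 = 1/1 + 1/2 + 1/3 + ... + 1/26
= 34395742267/8923714800
≈ 3.8544

H_26 = 34395742267/8923714800 ≈ 3.8544


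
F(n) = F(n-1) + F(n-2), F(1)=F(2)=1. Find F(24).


Fibonacci sequence: 1, 1, 2, 3, 5, 8, 13, 21, 34, 55, 89, ...
F(24) = 46368

F(24) = 46368


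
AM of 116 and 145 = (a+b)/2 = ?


AM = (116 + 145)/2 = 261/2 = 130.5

AM = 130.5


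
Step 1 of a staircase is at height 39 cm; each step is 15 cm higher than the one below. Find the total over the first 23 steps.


aₙ = 39 + (23-1)×15 = 369
Sₙ = n(a₁+aₙ)/2 = 23×(39+369)/2
= 23×408/2 = 4692

S_23 = 4692


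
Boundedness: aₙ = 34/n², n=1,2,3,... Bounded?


a₁ = 34, a₂ = 34/4, a₃ = 34/9, ...
0 < aₙ ≤ 34 for all n ≥ 1
The sequence IS bounded

Bounded (0 < aₙ ≤ 34)


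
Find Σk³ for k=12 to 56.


Σₖ₌12^56 k³ = [56·57/2]² − [11·12/2]²
= 2547216 − 4356 = 2542860

Σk³ = 2542860


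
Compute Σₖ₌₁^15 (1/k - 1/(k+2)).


Telescoping with gap 2: two head and two tail terms survive.
= (1 + 1/2) - (1/16 + 1/17)
= 3/2 - 1/16 - 1/17 = 375/272

Sum = 375/272


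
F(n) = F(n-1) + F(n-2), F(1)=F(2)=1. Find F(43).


Fibonacci sequence: 1, 1, 2, 3, 5, 8, 13, 21, 34, 55, 89, ...
F(43) = 433494437

F(43) = 433494437


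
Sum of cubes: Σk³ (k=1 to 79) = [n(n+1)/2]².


n(n+1)/2 = 79×80/2 = 3160
Σk³ = 3160² = 9985600

Σk³ = 9985600


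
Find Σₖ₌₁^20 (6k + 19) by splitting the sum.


Σ(6k+19) = 6·Σk + 19·n
= 6·210 + 19·20
= 1260 + 380 = 1640

Σ = 1640


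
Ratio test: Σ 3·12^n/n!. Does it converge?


aₙ = 3·12^n/n!
a_{n+1}/aₙ = 12^(n+1)/(n+1)! × n!/12^n  (constant 3 cancels)
= 12/(n+1)
L = lim(n→∞) 12/(n+1) = 0
L < 1 → series CONVERGES

Converges (ratio test: L = 0 < 1)


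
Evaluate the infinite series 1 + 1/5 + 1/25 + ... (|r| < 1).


S∞ = a₁/(1-r) = 1/(1 - 1/5)
= 1/(4/5)
= 5/4

S∞ = 5/4


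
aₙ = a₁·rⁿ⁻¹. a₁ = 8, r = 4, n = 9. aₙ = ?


aₙ = a₁·r^(n-1)
= 8×4^8
= 8×65536
= 524288

a_9 = 524288


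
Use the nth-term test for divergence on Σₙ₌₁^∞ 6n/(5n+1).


lim(n→∞) 6n/(5n+1) = 6/5 = 6/5  (divide numerator and denominator by n)
lim aₙ = 6/5 ≠ 0 → series DIVERGES

Diverges (lim aₙ = 6/5 ≠ 0)


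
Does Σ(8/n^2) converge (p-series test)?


p-series test: Σ c/n^p converges if p > 1, diverges if p ≤ 1 (constant c > 0 doesn't affect convergence).
p = 2
2 > 1 → CONVERGES

Converges (p = 2 > 1)


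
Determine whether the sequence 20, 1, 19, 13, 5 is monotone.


Differences: -19, 18, -6, -8
Difference at position 2 is +18 (> 0) but position 1 is -19 (< 0) — sequence both rises and falls
→ NOT monotonic

Not monotonic


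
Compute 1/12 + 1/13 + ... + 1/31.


Σₖ₌12^31 1/k = 1/12 + 1/13 + 1/14 + ... + 1/31
= 72733748345767/72201776446800
≈ 1.0074

Sum = 72733748345767/72201776446800 ≈ 1.0074


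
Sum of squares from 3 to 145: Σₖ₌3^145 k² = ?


Σₖ₌3^145 k² = Σₖ₌₁^145 k² − Σₖ₌₁^2 k²
= 145·146·291/6 − 2·3·5/6
= 1026745 − 5 = 1026740

Σk² = 1026740


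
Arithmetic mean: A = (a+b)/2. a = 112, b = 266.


AM = (112 + 266)/2 = 378/2 = 189

AM = 189


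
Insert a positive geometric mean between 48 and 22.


GM = √(48×22) = √1056 = 32.4962

GM = 32.4962


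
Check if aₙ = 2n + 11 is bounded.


aₙ = 2n + 11 → as n→∞, aₙ→∞
No finite upper bound exists
The sequence is UNBOUNDED

Unbounded (aₙ → ∞ as n → ∞)


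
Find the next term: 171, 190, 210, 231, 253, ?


Pattern: triangular numbers: n(n+1)/2
Terms: 171, 190, 210, 231, 253
Next term = 276

Next term = 276


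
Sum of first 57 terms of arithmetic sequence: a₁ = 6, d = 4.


aₙ = 6 + (57-1)×4 = 230
Sₙ = n(a₁+aₙ)/2 = 57×(6+230)/2
= 57×236/2 = 6726

S_57 = 6726


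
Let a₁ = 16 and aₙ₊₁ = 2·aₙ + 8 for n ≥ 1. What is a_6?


Computing step by step:
a_1 = 16
a_2 = 40
a_3 = 88
a_4 = 184
a_5 = 376
a_6 = 760


a_6 = 760


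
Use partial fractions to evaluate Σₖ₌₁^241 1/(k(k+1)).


1/(k(k+1)) = 1/k - 1/(k+1) (partial fractions)
Telescoping: Σ = 1 - 1/242 = 241/242

Sum = 241/242


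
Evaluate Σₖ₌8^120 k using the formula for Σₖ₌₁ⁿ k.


Σₖ₌8^120 k = Σₖ₌₁^120 k − Σₖ₌₁^7 k
= 120·121/2 − 7·8/2
= 7260 − 28 = 7232

Σk = 7232


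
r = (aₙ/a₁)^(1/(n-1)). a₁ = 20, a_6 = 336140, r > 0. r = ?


r^(n-1) = aₙ/a₁
r^5 = 336140/20 = 16807
r = 16807^(1/5)
= 7

r = 7


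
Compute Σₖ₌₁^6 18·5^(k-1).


Sₙ = 18×(5^6 - 1)/(5 - 1)
= 18×(15625 - 1)/4
= 18×15624/4
= 70308

S_6 = 70308


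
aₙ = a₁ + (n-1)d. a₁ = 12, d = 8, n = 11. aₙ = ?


aₙ = a₁ + (n-1)d
= 12 + (11-1)×8
= 12 + 80
= 92

a_11 = 92


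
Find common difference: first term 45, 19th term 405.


d = (aₙ - a₁)/(n-1)
= (405 - 45)/(19-1)
= 360/18 = 20

d = 20


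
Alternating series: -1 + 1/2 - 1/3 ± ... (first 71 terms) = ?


S = -1 + 1/2 - 1/3 + 1/4 - 1/5 + 1/6 - 1/7 + 1/8 ± ...
= -0.7001
(Full series converges to -ln(2) ≈ -0.6931)

S_71 = -0.7001


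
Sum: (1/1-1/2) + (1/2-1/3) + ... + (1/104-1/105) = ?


Telescoping: adjacent terms cancel.
= 1/1 - 1/105
= 1 - 1/105 = 104/105

Sum = 104/105


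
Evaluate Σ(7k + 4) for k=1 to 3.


Σ(7k+4) = 7·Σk + 4·n
= 7·6 + 4·3
= 42 + 12 = 54

Σ = 54


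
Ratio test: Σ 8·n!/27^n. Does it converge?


aₙ = 8·n!/27^n
a_{n+1}/aₙ = (n+1)!/27^(n+1) × 27^n/n!  (constant 8 cancels)
= (n+1)/27
L = lim(n→∞) (n+1)/27 = ∞
L > 1 → series DIVERGES

Diverges (ratio test: L = ∞ > 1)


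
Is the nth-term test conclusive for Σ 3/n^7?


lim(n→∞) 3/n^7 = 0
lim aₙ = 0 → nth-term test is INCONCLUSIVE
(Need other tests; this is actually a convergent p-series with p=7 > 1)

Inconclusive (lim aₙ = 0; need another test)


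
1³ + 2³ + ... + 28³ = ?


n(n+1)/2 = 28×29/2 = 406
Σk³ = 406² = 164836

Σk³ = 164836


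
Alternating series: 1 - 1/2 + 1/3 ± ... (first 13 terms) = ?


S = 1 - 1/2 + 1/3 - 1/4 + 1/5 - 1/6 + 1/7 - 1/8 ± ...
= 0.7301
(Full series converges to +ln(2) ≈ +0.6931)

S_13 = 0.7301


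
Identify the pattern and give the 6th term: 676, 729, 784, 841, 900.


Pattern: perfect squares: n²
Terms: 676, 729, 784, 841, 900
Next term = 961

Next term = 961


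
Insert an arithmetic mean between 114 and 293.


AM = (114 + 293)/2 = 407/2 = 203.5

AM = 203.5


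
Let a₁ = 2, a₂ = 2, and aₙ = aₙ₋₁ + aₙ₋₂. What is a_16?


Computing iteratively: 2, 2, 4, 6, 10, 16, 26, 42, 68, 110, 178, 288, ...
a_16 = 1974

a_16 = 1974


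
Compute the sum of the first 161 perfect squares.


n = 161
n(n+1)(2n+1)/6 = 161×162×323/6
= 8424486/6 = 1404081

Σk² = 1404081


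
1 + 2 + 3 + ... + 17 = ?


n(n+1)/2 = 17×18/2 = 306/2 = 153

Σk = 153


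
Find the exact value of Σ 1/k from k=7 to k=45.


Σₖ₌7^45 1/k = 1/7 + 1/8 + 1/9 + ... + 1/45
= 2617230034104616867/1345655451257488800
≈ 1.9449

Sum = 2617230034104616867/1345655451257488800 ≈ 1.9449


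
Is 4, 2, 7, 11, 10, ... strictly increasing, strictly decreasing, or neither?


Differences: -2, 5, 4, -1
Difference at position 2 is +5 (> 0) but position 1 is -2 (< 0) — sequence both rises and falls
→ NOT monotonic

Not monotonic


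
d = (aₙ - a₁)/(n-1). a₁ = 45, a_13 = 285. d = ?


d = (aₙ - a₁)/(n-1)
= (285 - 45)/(13-1)
= 240/12 = 20

d = 20


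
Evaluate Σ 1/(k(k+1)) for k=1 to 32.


1/(k(k+1)) = 1/k - 1/(k+1) (partial fractions)
Telescoping: Σ = 1 - 1/33 = 32/33

Sum = 32/33


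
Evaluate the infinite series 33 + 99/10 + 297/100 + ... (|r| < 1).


S∞ = a₁/(1-r) = 33/(1 - 3/10)
= 33/(7/10)
= 330/7

S∞ = 330/7


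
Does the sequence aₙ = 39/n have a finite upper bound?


a₁ = 39, a₂ = 39/2, a₃ = 39/3, ...
0 < aₙ ≤ 39 for all n ≥ 1
Lower bound: 0, Upper bound: 39
The sequence IS bounded

Bounded (0 < aₙ ≤ 39)


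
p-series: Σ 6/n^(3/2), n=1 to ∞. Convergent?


p-series test: Σ c/n^p converges if p > 1, diverges if p ≤ 1 (constant c > 0 doesn't affect convergence).
p = 3/2
3/2 > 1 → CONVERGES

Converges (p = 3/2 > 1)


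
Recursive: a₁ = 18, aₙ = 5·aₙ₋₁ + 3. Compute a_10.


Computing step by step:
a_1 = 18
a_2 = 93
a_3 = 468
a_4 = 2343
a_5 = 11718
a_6 = 58593
a_7 = 292968
a_8 = 1464843
a_9 = 7324218
a_10 = 36621093


a_10 = 36621093


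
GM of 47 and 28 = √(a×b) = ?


GM = √(47×28) = √1316 = 36.2767

GM = 36.2767


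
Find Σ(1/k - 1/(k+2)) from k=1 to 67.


Telescoping with gap 2: two head and two tail terms survive.
= (1 + 1/2) - (1/68 + 1/69)
= 3/2 - 1/68 - 1/69 = 6901/4692

Sum = 6901/4692


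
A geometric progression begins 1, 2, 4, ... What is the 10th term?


aₙ = a₁·r^(n-1)
= 1×2^9
= 1×512
= 512

a_10 = 512


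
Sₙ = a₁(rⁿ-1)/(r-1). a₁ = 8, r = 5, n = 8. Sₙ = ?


Sₙ = 8×(5^8 - 1)/(5 - 1)
= 8×(390625 - 1)/4
= 8×390624/4
= 781248

S_8 = 781248


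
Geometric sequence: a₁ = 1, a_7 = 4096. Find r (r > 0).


r^(n-1) = aₙ/a₁
r^6 = 4096/1 = 4096
r = 4096^(1/6)
= ±4; taking r > 0 gives r = 4

r = 4


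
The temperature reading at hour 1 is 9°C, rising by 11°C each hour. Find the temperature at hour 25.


aₙ = a₁ + (n-1)d
= 9 + (25-1)×11
= 9 + 264
= 273

a_25 = 273


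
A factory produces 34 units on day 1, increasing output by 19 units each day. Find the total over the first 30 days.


aₙ = 34 + (30-1)×19 = 585
Sₙ = n(a₁+aₙ)/2 = 30×(34+585)/2
= 30×619/2 = 9285

S_30 = 9285


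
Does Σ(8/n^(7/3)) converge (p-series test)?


p-series test: Σ c/n^p converges if p > 1, diverges if p ≤ 1 (constant c > 0 doesn't affect convergence).
p = 7/3
7/3 > 1 → CONVERGES

Converges (p = 7/3 > 1)


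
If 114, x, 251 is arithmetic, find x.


AM = (114 + 251)/2 = 365/2 = 182.5

AM = 182.5


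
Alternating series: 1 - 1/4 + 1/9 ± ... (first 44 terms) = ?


S = 1 - 1/4 + 1/9 - 1/16 + 1/25 - 1/36 + 1/49 - 1/64 ± ...
= 0.8222
(Full series converges to +π²/12 ≈ +0.8225)

S_44 = 0.8222


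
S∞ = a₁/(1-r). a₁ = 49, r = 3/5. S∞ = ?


S∞ = a₁/(1-r) = 49/(1 - 3/5)
= 49/(2/5)
= 245/2

S∞ = 245/2


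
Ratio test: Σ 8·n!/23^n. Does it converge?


aₙ = 8·n!/23^n
a_{n+1}/aₙ = (n+1)!/23^(n+1) × 23^n/n!  (constant 8 cancels)
= (n+1)/23
L = lim(n→∞) (n+1)/23 = ∞
L > 1 → series DIVERGES

Diverges (ratio test: L = ∞ > 1)


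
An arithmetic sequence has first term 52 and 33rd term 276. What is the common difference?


d = (aₙ - a₁)/(n-1)
= (276 - 52)/(33-1)
= 224/32 = 7

d = 7


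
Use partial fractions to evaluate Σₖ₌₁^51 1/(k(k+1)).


1/(k(k+1)) = 1/k - 1/(k+1) (partial fractions)
Telescoping: Σ = 1 - 1/52 = 51/52

Sum = 51/52


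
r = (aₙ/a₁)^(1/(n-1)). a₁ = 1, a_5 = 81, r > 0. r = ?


r^(n-1) = aₙ/a₁
r^4 = 81/1 = 81
r = 81^(1/4)
= ±3; taking r > 0 gives r = 3

r = 3


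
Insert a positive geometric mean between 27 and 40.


GM = √(27×40) = √1080 = 32.8634

GM = 32.8634


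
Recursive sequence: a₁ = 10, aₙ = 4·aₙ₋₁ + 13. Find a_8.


Computing step by step:
a_1 = 10
a_2 = 53
a_3 = 225
a_4 = 913
a_5 = 3665
a_6 = 14673
a_7 = 58705
a_8 = 234833


a_8 = 234833


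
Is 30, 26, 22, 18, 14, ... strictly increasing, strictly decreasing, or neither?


Differences: -4, -4, -4, -4
All differences < 0 → strictly DECREASING

Monotonically decreasing


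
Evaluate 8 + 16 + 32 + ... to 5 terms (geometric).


Sₙ = 8×(2^5 - 1)/(2 - 1)
= 8×(32 - 1)/1
= 8×31/1
= 248

S_5 = 248


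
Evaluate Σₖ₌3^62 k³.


Σₖ₌3^62 k³ = [62·63/2]² − [2·3/2]²
= 3814209 − 9 = 3814200

Σk³ = 3814200


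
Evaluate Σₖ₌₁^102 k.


n(n+1)/2 = 102×103/2 = 10506/2 = 5253

Σk = 5253


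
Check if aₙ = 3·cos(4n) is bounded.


For all n, -1 ≤ cos(4n) ≤ 1, so -3 ≤ 3·cos(4n) ≤ 3
Lower bound: -3, Upper bound: 3
The sequence IS bounded

Bounded (-3 ≤ aₙ ≤ 3)


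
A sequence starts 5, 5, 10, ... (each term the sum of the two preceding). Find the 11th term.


Computing iteratively: 5, 5, 10, 15, 25, 40, 65, 105, 170, 275, 445
a_11 = 445

a_11 = 445


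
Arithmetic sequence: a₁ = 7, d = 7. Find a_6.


aₙ = a₁ + (n-1)d
= 7 + (6-1)×7
= 7 + 35
= 42

a_6 = 42


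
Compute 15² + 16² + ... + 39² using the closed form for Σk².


Σₖ₌15^39 k² = Σₖ₌₁^39 k² − Σₖ₌₁^14 k²
= 39·40·79/6 − 14·15·29/6
= 20540 − 1015 = 19525

Σk² = 19525


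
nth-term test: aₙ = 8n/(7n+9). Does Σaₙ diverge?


lim(n→∞) 8n/(7n+9) = 8/7 = 8/7  (divide numerator and denominator by n)
lim aₙ = 8/7 ≠ 0 → series DIVERGES

Diverges (lim aₙ = 8/7 ≠ 0)
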